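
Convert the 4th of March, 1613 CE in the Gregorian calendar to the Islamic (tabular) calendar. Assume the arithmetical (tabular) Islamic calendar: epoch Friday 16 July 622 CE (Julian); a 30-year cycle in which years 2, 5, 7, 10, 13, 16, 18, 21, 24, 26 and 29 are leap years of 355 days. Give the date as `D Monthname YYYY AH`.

Julian Day Number of the source date = 2310259.
Converting JDN 2310259 to the tabular Islamic calendar gives 12 Muharram 1022 AH.

12 Muharram 1022 AH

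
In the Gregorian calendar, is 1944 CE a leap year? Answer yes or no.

yes

1944 is divisible by 4 and not by 100, so it is a leap year.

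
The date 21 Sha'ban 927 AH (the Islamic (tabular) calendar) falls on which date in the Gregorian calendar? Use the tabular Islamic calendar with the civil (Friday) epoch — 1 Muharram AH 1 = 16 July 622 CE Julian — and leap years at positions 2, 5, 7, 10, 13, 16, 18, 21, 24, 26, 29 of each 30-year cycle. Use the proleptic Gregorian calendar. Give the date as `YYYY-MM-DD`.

1521-08-06

Both dates share Julian Day Number 2276811; in the Gregorian calendar that is 6 August 1521 CE.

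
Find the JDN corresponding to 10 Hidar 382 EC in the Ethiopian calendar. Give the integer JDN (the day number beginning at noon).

In the proleptic Gregorian calendar the same day is 7 November 389.
JDN 2299161 is 15 October 1582 CE (Gregorian); the target day is −435711 days from there, so JDN = 1863450.

1863450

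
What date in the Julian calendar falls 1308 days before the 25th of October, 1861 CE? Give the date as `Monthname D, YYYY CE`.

Counting 1308 days back from JDN 2401086 reaches JDN 2399778, which is March 27, 1858 CE.

March 27, 1858 CE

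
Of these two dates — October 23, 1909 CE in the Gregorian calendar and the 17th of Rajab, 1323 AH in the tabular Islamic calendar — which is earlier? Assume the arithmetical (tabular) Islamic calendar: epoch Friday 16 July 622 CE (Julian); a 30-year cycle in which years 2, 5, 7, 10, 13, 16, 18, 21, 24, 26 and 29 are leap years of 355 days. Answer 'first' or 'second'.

Converting both to JDN: 2418603 vs 2417106; the smaller is the second.

second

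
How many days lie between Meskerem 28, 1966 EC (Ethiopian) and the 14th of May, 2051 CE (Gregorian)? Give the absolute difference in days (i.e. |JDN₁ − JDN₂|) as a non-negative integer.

First date → JDN 2441964; second date → JDN 2470306.
The interval is |2441964 − 2470306| = 28342 days.

28342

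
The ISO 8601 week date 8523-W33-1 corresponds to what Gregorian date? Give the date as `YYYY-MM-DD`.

8523-08-16

ISO week 1 of 8523 is the week containing the first Thursday of 8523.
Week 33, day 1 (Monday) lands on 8523-08-16.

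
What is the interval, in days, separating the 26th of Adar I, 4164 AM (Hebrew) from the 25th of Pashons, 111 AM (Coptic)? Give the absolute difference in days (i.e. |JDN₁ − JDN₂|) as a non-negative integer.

JDN of the first date = 1868673.
JDN of the second date = 1865471.
|1865471 − 1868673| = 3202.

3202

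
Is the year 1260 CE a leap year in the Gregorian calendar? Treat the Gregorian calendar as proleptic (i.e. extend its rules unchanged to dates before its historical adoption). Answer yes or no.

1260 is divisible by 4 and not by 100, so it is a leap year.

yes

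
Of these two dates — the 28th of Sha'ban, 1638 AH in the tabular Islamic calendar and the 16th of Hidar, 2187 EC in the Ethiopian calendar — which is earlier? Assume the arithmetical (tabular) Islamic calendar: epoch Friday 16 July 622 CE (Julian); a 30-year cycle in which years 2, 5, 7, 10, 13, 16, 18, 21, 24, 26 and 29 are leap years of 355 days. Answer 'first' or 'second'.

second

Converting both to JDN: 2528772 vs 2522732; the smaller is the second.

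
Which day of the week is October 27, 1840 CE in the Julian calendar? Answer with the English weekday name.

In the Gregorian calendar this is 8 November 1840 (JDN 2393418).
2393418 ≡ 6 (mod 7); counting from Monday = 0 gives Sunday.

Sunday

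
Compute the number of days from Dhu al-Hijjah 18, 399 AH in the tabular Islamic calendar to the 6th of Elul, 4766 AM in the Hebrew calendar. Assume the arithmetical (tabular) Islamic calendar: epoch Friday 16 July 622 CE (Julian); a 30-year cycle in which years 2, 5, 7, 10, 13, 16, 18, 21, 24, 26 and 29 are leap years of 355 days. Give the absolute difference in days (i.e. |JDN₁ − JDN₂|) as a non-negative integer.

JDN of the first date = 2089820.
JDN of the second date = 2088714.
|2088714 − 2089820| = 1106.

1106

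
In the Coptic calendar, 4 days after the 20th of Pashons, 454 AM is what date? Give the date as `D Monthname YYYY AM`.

The starting date is JDN 1990747; 1990747 + 4 = 1990751.
JDN 1990751 corresponds to 24 Pashons 454 AM.

24 Pashons 454 AM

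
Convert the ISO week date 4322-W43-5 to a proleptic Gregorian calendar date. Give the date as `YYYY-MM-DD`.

ISO week 1 of 4322 is the week containing the first Thursday of 4322.
Week 43, day 5 (Friday) lands on 4322-10-27.

4322-10-27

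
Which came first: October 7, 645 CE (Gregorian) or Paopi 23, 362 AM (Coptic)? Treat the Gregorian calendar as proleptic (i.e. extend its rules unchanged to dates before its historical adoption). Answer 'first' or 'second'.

The two dates have Julian Day Numbers 1956921 and 1956937 respectively.
Since 1956921 < 1956937, the first date comes first.

first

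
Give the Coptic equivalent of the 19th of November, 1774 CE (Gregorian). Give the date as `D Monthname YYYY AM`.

Julian Day Number of the source date = 2369323.
Converting JDN 2369323 to the Coptic calendar gives 12 Hathor 1491 AM.

12 Hathor 1491 AM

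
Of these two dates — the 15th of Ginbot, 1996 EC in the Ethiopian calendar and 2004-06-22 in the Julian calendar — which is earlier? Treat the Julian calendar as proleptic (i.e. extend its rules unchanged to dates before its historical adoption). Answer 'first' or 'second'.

The two dates have Julian Day Numbers 2453149 and 2453192 respectively.
Since 2453149 < 2453192, the first date comes first.

first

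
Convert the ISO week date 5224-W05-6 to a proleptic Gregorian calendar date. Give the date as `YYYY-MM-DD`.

ISO week 1 of 5224 is the week containing the first Thursday of 5224.
Week 5, day 6 (Saturday) lands on 5224-02-03.

5224-02-03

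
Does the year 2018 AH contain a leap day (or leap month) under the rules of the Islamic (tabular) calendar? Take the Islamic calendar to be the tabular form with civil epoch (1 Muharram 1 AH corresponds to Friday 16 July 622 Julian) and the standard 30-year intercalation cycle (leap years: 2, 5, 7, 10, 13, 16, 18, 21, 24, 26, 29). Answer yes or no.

Year 2018 AH is year 8 of its 30-year cycle; leap positions are 2, 5, 7, 10, 13, 16, 18, 21, 24, 26, 29, so it is a common year (354 days).

no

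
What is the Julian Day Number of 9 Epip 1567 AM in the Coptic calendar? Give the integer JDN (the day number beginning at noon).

2397319

In the Gregorian calendar the same day is 15 July 1851.
JDN 2451545 is 1 January 2000 CE (Gregorian); the target day is −54226 days from there, so JDN = 2397319.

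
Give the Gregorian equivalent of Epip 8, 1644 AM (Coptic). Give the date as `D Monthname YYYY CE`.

Both dates share Julian Day Number 2425443; in the Gregorian calendar that is 15 July 1928 CE.

15 July 1928 CE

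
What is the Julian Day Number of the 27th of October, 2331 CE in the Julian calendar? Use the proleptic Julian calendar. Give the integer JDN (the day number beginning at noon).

In the Gregorian calendar the same day is 12 November 2331.
JDN 2400001 is 17 November 1858 CE (Gregorian), MJD 0; the target day is +172754 days from there, so JDN = 2572755.

2572755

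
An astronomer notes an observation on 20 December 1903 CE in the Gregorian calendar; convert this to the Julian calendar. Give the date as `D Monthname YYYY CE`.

7 December 1903 CE

At this point the Julian calendar is 13 days behind the Gregorian.
20 December 1903 Gregorian − 13 days → 7 December 1903 Julian.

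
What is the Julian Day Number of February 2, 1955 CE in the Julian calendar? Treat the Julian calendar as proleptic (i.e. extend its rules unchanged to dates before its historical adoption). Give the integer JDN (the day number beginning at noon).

In the Gregorian calendar the same day is 15 February 1955.
JDN 2299161 is 15 October 1582 CE (Gregorian); the target day is +135993 days from there, so JDN = 2435154.

2435154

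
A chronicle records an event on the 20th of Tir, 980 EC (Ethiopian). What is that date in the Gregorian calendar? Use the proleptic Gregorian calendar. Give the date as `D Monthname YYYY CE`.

Both dates share Julian Day Number 2081940; in the Gregorian calendar that is 21 January 988 CE.

21 January 988 CE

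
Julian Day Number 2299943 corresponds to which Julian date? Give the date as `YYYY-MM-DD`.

1584-11-25

JDN 2299943 is 5 December 1584 in the Gregorian calendar.
In the Julian calendar that day is 1584-11-25.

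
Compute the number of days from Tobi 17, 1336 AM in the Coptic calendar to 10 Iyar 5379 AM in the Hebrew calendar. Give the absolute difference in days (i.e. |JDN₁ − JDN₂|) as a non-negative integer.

274

JDN of the first date = 2312775.
JDN of the second date = 2312501.
|2312501 − 2312775| = 274.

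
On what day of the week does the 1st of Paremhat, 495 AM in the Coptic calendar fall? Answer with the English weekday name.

This is JDN 2005643 (1 March 779 Gregorian).
Since JDN mod 7 = 3 (0 = Monday), the day is Thursday.

Thursday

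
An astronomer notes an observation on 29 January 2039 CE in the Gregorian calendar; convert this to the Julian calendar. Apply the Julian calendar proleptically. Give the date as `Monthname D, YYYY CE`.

At this point the Julian calendar is 13 days behind the Gregorian.
29 January 2039 Gregorian − 13 days → 16 January 2039 Julian.

January 16, 2039 CE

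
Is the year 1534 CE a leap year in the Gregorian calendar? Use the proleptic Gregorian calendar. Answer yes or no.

1534 is not divisible by 4, so it is a common year.

no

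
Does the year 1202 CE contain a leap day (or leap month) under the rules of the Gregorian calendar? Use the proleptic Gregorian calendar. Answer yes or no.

no

1202 is not divisible by 4, so it is a common year.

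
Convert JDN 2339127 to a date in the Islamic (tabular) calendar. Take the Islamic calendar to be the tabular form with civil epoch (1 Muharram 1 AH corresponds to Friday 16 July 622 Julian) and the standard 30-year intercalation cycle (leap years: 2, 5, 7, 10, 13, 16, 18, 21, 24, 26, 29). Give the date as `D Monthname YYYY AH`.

28 Jumada al-Thani 1103 AH

JDN 2339127 is 17 March 1692 in the Gregorian calendar.
In the tabular Islamic calendar that day is 28 Jumada al-Thani 1103 AH.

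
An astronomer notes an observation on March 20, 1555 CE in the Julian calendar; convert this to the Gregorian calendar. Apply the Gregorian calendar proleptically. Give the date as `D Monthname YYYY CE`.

The Julian–Gregorian offset here is 10 days (Julian trailing).
20 March 1555 Julian + 10 days → 30 March 1555 Gregorian.

30 March 1555 CE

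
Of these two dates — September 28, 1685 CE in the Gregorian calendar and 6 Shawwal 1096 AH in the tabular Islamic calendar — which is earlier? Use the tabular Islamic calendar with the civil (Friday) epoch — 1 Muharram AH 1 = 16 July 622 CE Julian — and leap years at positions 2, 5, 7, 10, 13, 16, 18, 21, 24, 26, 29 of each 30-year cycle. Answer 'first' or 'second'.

Converting both to JDN: 2336765 vs 2336742; the smaller is the second.

second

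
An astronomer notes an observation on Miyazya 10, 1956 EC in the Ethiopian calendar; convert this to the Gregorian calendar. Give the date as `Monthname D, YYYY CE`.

April 18, 1964 CE

Julian Day Number of the source date = 2438504.
Converting JDN 2438504 to the Gregorian calendar gives 18 April 1964 CE.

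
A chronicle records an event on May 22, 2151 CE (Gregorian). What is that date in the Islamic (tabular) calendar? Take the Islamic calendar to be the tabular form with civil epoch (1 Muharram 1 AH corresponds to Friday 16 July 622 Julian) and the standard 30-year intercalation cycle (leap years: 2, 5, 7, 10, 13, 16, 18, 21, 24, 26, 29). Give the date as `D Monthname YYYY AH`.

6 Shawwal 1576 AH

Julian Day Number of the source date = 2506838.
Converting JDN 2506838 to the tabular Islamic calendar gives 6 Shawwal 1576 AH.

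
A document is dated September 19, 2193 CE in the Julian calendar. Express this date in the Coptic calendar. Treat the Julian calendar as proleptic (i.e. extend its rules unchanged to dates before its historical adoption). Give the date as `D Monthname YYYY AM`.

22 Thout 1910 AM

Both dates share Julian Day Number 2522313; in the Coptic calendar that is 22 Thout 1910 AM.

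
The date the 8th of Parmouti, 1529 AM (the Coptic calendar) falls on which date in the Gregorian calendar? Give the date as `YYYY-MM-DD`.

Julian Day Number of the source date = 2383349.
Converting JDN 2383349 to the Gregorian calendar gives 15 April 1813 CE.

1813-04-15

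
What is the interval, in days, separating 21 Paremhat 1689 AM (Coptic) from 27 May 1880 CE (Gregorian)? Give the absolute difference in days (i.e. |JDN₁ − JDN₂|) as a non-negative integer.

33909

JDN of the first date = 2441772.
JDN of the second date = 2407863.
|2407863 − 2441772| = 33909.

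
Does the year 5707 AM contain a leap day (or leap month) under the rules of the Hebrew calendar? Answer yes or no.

Hebrew year 5707 is year 7 of its 19-year Metonic cycle; leap years are at positions 3, 6, 8, 11, 14, 17, 19, so it is a common year (12 months).

no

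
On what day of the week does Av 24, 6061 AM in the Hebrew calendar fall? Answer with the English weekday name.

This is JDN 2561724 (30 August 2301 Gregorian).
JDN 2561724 mod 7 = 4, and JDN 0 was a Monday, so this is a Friday.

Friday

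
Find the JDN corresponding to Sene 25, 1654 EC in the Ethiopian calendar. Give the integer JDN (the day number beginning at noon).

2328273

In the Gregorian calendar the same day is 29 June 1662.
JDN 2400001 is 17 November 1858 CE (Gregorian), MJD 0; the target day is −71728 days from there, so JDN = 2328273.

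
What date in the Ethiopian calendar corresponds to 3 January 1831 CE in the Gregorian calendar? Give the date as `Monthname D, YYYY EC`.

Julian Day Number of the source date = 2389821.
Converting JDN 2389821 to the Ethiopian calendar gives 26 Tahsas 1823 EC.

Tahsas 26, 1823 EC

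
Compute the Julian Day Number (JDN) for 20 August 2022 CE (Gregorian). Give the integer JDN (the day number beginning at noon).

2459812

JDN 2451545 is 1 January 2000 CE (Gregorian); the target day is +8267 days from there, so JDN = 2459812.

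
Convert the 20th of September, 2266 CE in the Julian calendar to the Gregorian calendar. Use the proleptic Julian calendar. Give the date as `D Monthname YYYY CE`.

5 October 2266 CE

For dates in this range the Gregorian date is 15 days ahead of the Julian.
20 September 2266 Julian + 15 days → 5 October 2266 Gregorian.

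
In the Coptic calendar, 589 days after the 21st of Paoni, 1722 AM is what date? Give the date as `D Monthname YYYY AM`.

The starting date is JDN 2453915; 2453915 + 589 = 2454504.
JDN 2454504 corresponds to 29 Tobi 1724 AM.

29 Tobi 1724 AM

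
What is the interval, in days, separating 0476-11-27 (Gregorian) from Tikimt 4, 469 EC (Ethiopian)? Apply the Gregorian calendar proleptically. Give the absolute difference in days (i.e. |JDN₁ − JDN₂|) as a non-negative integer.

56

First date → JDN 1895247; second date → JDN 1895191.
The interval is |1895247 − 1895191| = 56 days.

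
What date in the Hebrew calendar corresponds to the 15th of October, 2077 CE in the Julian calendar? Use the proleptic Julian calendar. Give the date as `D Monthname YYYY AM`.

Both dates share Julian Day Number 2479970; in the Hebrew calendar that is 11 Cheshvan 5838 AM.

11 Cheshvan 5838 AM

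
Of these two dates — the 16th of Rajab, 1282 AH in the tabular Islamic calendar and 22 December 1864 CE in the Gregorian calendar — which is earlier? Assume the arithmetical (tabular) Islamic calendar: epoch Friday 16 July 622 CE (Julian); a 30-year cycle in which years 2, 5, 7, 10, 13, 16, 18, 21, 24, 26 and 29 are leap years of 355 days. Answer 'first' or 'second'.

First date → JDN 2402576; second date → JDN 2402228.
JDN 2402228 < JDN 2402576, so the second date is earlier.

second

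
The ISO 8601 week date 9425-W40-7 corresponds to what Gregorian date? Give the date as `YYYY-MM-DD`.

9425-10-09

ISO week 1 of 9425 is the week containing the first Thursday of 9425.
Week 40, day 7 (Sunday) lands on 9425-10-09.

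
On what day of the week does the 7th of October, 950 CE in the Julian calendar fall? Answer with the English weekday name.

Monday

This is JDN 2068325 (12 October 950 Gregorian).
JDN 2068325 mod 7 = 0, and JDN 0 was a Monday, so this is a Monday.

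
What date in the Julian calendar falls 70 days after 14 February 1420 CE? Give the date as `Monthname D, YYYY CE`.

Counting 70 days forward from JDN 2239757 reaches JDN 2239827, which is April 24, 1420 CE.

April 24, 1420 CE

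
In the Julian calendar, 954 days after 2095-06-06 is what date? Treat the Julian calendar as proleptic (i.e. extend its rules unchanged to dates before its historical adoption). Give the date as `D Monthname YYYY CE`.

15 January 2098 CE

The starting date is JDN 2486413; 2486413 + 954 = 2487367.
JDN 2487367 corresponds to 15 January 2098 CE.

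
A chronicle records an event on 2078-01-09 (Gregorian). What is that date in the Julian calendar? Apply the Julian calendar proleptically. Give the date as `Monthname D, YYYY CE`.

At this point the Julian calendar is 13 days behind the Gregorian.
9 January 2078 Gregorian − 13 days → 27 December 2077 Julian.

December 27, 2077 CE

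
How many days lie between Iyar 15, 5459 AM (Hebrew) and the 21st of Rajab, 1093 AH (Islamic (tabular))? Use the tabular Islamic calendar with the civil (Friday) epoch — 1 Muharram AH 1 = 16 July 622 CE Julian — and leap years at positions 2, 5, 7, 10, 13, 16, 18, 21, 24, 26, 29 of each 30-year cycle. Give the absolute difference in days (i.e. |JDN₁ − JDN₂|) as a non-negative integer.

JDN of the first date = 2341741.
JDN of the second date = 2335605.
|2335605 − 2341741| = 6136.

6136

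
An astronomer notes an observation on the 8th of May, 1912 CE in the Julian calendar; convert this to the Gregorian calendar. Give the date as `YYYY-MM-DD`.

1912-05-21

The Julian–Gregorian offset here is 13 days (Julian trailing).
8 May 1912 Julian + 13 days → 21 May 1912 Gregorian.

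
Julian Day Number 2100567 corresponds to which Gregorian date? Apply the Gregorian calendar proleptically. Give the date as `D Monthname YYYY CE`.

JDN 2451545 is 1 Jan 2000; 2100567 is −350978 days from there.

21 January 1039 CE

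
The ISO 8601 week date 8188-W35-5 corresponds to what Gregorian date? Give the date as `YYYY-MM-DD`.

ISO week 1 of 8188 is the week containing the first Thursday of 8188.
Week 35, day 5 (Friday) lands on 8188-08-29.

8188-08-29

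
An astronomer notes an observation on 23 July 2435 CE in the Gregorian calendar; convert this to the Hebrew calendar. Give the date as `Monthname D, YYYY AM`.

Tammuz 26, 6195 AM

Both dates share Julian Day Number 2610629; in the Hebrew calendar that is 26 Tammuz 6195 AM.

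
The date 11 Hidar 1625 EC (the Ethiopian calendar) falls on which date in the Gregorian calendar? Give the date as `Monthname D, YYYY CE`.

Julian Day Number of the source date = 2317457.
Converting JDN 2317457 to the Gregorian calendar gives 17 November 1632 CE.

November 17, 1632 CE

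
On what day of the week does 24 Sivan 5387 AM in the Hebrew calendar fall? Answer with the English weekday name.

Tuesday

Equivalently 8 June 1627 Gregorian, JDN 2315468.
Since JDN mod 7 = 1 (0 = Monday), the day is Tuesday.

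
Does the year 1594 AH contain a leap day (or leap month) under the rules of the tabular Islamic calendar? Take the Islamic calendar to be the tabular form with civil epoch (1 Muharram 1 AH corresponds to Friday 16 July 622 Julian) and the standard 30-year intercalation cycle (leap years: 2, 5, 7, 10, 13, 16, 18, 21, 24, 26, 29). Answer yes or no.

no

Year 1594 AH is year 4 of its 30-year cycle; leap positions are 2, 5, 7, 10, 13, 16, 18, 21, 24, 26, 29, so it is a common year (354 days).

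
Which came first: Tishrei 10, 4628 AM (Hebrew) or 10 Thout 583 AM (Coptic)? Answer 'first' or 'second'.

second

First date → JDN 2037985; second date → JDN 2037614.
JDN 2037614 < JDN 2037985, so the second date is earlier.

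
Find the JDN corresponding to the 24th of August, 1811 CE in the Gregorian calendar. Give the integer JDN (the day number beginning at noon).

JDN 2400001 is 17 November 1858 CE (Gregorian), MJD 0; the target day is −17252 days from there, so JDN = 2382749.

2382749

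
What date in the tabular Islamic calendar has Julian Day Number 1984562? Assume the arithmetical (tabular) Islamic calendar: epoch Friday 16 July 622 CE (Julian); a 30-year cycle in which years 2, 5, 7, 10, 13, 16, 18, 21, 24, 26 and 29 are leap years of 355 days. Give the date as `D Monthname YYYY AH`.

JDN 1984562 is 12 June 721 in the proleptic Gregorian calendar.
In the tabular Islamic calendar that day is 7 Dhu al-Hijjah 102 AH.

7 Dhu al-Hijjah 102 AH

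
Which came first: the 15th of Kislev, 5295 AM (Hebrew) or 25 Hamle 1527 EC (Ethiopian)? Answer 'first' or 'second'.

The two dates have Julian Day Numbers 2281677 and 2281916 respectively.
Since 2281677 < 2281916, the first date comes first.

first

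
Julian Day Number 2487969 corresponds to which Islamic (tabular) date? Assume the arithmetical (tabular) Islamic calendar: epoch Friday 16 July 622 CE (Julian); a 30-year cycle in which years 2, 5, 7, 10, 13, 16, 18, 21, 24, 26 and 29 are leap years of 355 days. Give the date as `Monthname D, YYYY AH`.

Rajab 7, 1523 AH

The Gregorian equivalent of JDN 2487969 is 22 September 2099.
In the tabular Islamic calendar that day is Rajab 7, 1523 AH.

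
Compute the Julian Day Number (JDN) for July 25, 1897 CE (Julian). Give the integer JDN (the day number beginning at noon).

Equivalently 6 August 1897 (Gregorian).
JDN 2451545 is 1 January 2000 CE (Gregorian); the target day is −37402 days from there, so JDN = 2414143.

2414143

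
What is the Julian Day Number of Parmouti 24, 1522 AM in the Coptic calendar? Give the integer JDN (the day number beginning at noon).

2380808

In the Gregorian calendar the same day is 1 May 1806.
JDN 2299161 is 15 October 1582 CE (Gregorian); the target day is +81647 days from there, so JDN = 2380808.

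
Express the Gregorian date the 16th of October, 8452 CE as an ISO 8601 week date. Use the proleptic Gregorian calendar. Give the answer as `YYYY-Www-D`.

The weekday is Wednesday (ISO weekday 3).
That Wednesday belongs to ISO week 42 of ISO year 8452.

8452-W42-3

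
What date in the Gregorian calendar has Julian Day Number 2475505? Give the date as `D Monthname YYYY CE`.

7 August 2065 CE

JDN 2451545 is 1 Jan 2000; 2475505 is +23960 days from there.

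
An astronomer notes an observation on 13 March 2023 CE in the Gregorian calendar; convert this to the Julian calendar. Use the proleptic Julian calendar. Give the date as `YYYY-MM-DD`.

2023-02-28

At this point the Julian calendar is 13 days behind the Gregorian.
13 March 2023 Gregorian − 13 days → 28 February 2023 Julian.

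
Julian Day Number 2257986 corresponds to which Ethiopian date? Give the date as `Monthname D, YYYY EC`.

JDN 2257986 is 20 January 1470 in the proleptic Gregorian calendar.
In the Ethiopian calendar that day is Tir 16, 1462 EC.

Tir 16, 1462 EC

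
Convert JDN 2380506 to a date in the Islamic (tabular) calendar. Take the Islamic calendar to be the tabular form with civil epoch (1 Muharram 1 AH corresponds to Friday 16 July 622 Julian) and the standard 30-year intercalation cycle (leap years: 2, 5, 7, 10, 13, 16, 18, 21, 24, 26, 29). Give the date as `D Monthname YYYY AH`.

5 Rabi' al-Thani 1220 AH

The Gregorian equivalent of JDN 2380506 is 3 July 1805.
In the tabular Islamic calendar that day is 5 Rabi' al-Thani 1220 AH.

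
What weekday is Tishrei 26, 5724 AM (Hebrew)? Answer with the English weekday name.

In the Gregorian calendar this is 14 October 1963 (JDN 2438317).
JDN 2438317 mod 7 = 0, and JDN 0 was a Monday, so this is a Monday.

Monday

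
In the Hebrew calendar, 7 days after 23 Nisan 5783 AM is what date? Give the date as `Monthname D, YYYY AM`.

The starting date is JDN 2460049; 2460049 + 7 = 2460056.
JDN 2460056 corresponds to Nisan 30, 5783 AM.

Nisan 30, 5783 AM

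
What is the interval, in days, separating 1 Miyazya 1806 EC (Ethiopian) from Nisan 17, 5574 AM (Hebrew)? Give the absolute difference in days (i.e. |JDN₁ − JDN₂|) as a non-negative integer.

First date → JDN 2383707; second date → JDN 2383706.
The interval is |2383707 − 2383706| = 1 day.

1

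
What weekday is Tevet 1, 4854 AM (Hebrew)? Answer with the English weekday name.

Friday

Equivalently 29 December 1093 Gregorian, JDN 2120633.
JDN 2120633 mod 7 = 4, and JDN 0 was a Monday, so this is a Friday.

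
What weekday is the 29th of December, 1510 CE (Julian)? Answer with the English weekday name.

Sunday

In the proleptic Gregorian calendar this is 8 January 1511 (JDN 2272948).
2272948 ≡ 6 (mod 7); counting from Monday = 0 gives Sunday.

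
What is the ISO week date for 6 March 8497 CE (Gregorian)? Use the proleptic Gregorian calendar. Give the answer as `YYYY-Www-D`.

8497-W10-3

The weekday is Wednesday (ISO weekday 3).
That Wednesday belongs to ISO week 10 of ISO year 8497.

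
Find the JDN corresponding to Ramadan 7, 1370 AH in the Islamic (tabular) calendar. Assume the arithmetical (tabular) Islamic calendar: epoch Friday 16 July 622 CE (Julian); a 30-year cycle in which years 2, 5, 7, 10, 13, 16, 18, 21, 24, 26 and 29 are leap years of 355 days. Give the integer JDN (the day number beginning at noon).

Equivalently 12 June 1951 (Gregorian).
JDN 2451545 is 1 January 2000 CE (Gregorian); the target day is −17735 days from there, so JDN = 2433810.

2433810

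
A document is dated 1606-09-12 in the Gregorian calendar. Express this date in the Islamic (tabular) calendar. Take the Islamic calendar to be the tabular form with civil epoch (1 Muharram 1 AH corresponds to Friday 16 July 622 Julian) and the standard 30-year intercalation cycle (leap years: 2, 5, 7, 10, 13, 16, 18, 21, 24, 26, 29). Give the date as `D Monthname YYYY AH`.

9 Jumada al-Awwal 1015 AH

Both dates share Julian Day Number 2307894; in the tabular Islamic calendar that is 9 Jumada al-Awwal 1015 AH.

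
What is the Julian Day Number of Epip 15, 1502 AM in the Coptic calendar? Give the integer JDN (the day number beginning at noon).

2373584

In the Gregorian calendar the same day is 20 July 1786.
JDN 2451545 is 1 January 2000 CE (Gregorian); the target day is −77961 days from there, so JDN = 2373584.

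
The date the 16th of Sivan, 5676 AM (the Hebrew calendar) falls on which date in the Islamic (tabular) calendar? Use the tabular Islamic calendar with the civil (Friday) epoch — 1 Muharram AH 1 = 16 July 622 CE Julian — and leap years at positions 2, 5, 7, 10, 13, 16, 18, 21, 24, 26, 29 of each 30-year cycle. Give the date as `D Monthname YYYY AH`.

Julian Day Number of the source date = 2421032.
Converting JDN 2421032 to the tabular Islamic calendar gives 15 Sha'ban 1334 AH.

15 Sha'ban 1334 AH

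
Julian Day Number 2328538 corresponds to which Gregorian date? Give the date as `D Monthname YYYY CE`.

Counting from JDN 2299161 = 15 Oct 1582 gives an offset of 29377 days.

21 March 1663 CE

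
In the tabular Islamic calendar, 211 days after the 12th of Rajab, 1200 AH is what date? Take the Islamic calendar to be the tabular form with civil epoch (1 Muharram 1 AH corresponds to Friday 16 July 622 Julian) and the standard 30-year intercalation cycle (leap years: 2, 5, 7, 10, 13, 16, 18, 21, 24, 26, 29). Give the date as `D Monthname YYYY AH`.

The starting date is JDN 2373514; 2373514 + 211 = 2373725.
JDN 2373725 corresponds to 16 Safar 1201 AH.

16 Safar 1201 AH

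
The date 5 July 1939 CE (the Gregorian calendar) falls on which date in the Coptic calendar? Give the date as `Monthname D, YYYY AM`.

Julian Day Number of the source date = 2429450.
Converting JDN 2429450 to the Coptic calendar gives 28 Paoni 1655 AM.

Paoni 28, 1655 AM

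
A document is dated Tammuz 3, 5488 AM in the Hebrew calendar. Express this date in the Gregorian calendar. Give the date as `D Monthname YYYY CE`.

Julian Day Number of the source date = 2352360.
Converting JDN 2352360 to the Gregorian calendar gives 10 June 1728 CE.

10 June 1728 CE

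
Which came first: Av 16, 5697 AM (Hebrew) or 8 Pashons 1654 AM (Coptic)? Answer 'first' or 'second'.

first

The two dates have Julian Day Numbers 2428739 and 2429035 respectively.
Since 2428739 < 2429035, the first date comes first.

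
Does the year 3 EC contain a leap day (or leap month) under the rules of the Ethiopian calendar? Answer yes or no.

3 mod 4 = 3; in the Ethiopian calendar a year is leap when year mod 4 = 3, so it is a leap year.

yes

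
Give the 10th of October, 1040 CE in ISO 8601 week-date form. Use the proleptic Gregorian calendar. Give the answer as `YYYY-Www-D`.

1040-W41-6

The weekday is Saturday (ISO weekday 6).
That Saturday belongs to ISO week 41 of ISO year 1040.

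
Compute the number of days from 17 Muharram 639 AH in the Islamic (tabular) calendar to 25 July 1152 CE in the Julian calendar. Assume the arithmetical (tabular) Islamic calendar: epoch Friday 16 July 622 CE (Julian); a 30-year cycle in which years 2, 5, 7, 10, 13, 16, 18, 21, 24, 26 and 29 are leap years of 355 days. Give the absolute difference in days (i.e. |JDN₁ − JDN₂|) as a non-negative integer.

First date → JDN 2174542; second date → JDN 2142032.
The interval is |2174542 − 2142032| = 32510 days.

32510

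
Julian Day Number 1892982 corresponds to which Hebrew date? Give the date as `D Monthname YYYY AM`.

3 Tishrei 4231 AM

The proleptic Gregorian equivalent of JDN 1892982 is 15 September 470.
In the Hebrew calendar that day is 3 Tishrei 4231 AM.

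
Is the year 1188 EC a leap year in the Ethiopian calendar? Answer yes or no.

no

1188 mod 4 = 0; in the Ethiopian calendar a year is leap when year mod 4 = 3, so it is a common year.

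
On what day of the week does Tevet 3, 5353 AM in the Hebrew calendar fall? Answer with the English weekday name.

In the Gregorian calendar this is 8 December 1592 (JDN 2302868).
2302868 ≡ 1 (mod 7); counting from Monday = 0 gives Tuesday.

Tuesday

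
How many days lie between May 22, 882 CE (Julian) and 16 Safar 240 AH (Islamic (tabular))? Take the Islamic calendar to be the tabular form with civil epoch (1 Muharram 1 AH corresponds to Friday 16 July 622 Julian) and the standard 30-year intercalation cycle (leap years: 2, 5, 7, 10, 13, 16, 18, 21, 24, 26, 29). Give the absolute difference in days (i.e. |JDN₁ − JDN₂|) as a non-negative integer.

10171

JDN of the first date = 2043350.
JDN of the second date = 2033179.
|2033179 − 2043350| = 10171.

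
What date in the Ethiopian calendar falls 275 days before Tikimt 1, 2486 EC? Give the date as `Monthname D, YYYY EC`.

The starting date is JDN 2631897; 2631897 − 275 = 2631622.
JDN 2631622 corresponds to Tir 1, 2485 EC.

Tir 1, 2485 EC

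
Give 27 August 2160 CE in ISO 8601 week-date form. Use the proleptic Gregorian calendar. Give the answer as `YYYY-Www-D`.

2160-W35-3

The weekday is Wednesday (ISO weekday 3).
That Wednesday belongs to ISO week 35 of ISO year 2160.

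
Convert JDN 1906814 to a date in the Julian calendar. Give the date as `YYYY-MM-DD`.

0508-07-28

JDN 1906814 is 30 July 508 in the proleptic Gregorian calendar.
In the Julian calendar that day is 0508-07-28.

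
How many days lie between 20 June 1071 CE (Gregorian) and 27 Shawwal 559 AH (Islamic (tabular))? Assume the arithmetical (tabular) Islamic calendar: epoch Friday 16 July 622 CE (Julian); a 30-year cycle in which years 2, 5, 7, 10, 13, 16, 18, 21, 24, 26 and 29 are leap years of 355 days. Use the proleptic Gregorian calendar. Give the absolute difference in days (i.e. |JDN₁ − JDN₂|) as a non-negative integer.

First date → JDN 2112405; second date → JDN 2146469.
The interval is |2112405 − 2146469| = 34064 days.

34064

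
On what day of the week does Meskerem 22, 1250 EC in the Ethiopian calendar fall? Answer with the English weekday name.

Wednesday

This is JDN 2180439 (26 September 1257 Gregorian).
2180439 ≡ 2 (mod 7); counting from Monday = 0 gives Wednesday.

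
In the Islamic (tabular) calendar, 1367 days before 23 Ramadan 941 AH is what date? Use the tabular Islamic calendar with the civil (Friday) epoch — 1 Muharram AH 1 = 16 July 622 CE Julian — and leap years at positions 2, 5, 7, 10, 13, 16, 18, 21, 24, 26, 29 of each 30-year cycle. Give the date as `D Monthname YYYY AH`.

The starting date is JDN 2281803; 2281803 − 1367 = 2280436.
JDN 2280436 corresponds to 15 Dhu al-Qa'dah 937 AH.

15 Dhu al-Qa'dah 937 AH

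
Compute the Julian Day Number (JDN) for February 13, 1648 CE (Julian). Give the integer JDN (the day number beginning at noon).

2323033

In the Gregorian calendar the same day is 23 February 1648.
JDN 2400001 is 17 November 1858 CE (Gregorian), MJD 0; the target day is −76968 days from there, so JDN = 2323033.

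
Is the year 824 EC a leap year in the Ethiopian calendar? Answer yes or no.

824 mod 4 = 0; in the Ethiopian calendar a year is leap when year mod 4 = 3, so it is a common year.

no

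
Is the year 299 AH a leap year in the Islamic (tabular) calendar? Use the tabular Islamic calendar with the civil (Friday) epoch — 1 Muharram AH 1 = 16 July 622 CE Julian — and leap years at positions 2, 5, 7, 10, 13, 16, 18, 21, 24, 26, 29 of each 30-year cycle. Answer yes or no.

Year 299 AH is year 29 of its 30-year cycle; leap positions are 2, 5, 7, 10, 13, 16, 18, 21, 24, 26, 29, so it is a leap year (355 days).

yes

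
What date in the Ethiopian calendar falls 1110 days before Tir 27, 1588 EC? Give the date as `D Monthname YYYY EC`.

13 Tir 1585 EC

JDN of Tir 27, 1588 EC = 2304019.
2304019 − 1110 = 2302909.
JDN 2302909 in the Ethiopian calendar is 13 Tir 1585 EC.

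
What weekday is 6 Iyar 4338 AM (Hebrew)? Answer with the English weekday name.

Thursday

Equivalently 30 April 578 Gregorian, JDN 1932290.
1932290 ≡ 3 (mod 7); counting from Monday = 0 gives Thursday.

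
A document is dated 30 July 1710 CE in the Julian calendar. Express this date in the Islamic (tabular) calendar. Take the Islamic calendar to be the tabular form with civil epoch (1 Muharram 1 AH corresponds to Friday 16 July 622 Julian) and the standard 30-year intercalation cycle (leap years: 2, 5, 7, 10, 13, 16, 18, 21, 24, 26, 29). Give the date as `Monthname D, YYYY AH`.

Jumada al-Thani 14, 1122 AH

The source date corresponds to 10 August 1710 in the Gregorian calendar (JDN 2345846).
That day falls on 14 Jumada al-Thani 1122 AH in the tabular Islamic calendar.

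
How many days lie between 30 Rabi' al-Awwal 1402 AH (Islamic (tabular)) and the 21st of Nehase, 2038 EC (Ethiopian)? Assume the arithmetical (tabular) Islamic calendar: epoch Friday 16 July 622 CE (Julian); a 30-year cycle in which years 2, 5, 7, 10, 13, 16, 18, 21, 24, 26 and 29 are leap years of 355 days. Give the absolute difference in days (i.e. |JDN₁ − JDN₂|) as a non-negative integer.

23589

JDN of the first date = 2444996.
JDN of the second date = 2468585.
|2468585 − 2444996| = 23589.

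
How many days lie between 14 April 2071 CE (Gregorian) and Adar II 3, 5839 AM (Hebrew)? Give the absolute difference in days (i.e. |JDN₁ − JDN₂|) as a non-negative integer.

JDN of the first date = 2477581.
JDN of the second date = 2480464.
|2480464 − 2477581| = 2883.

2883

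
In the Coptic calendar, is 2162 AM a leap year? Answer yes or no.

no

2162 mod 4 = 2; in the Coptic calendar a year is leap when year mod 4 = 3, so it is a common year.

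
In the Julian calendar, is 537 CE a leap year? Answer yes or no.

no

537 mod 4 = 1, so it is a common year in the Julian calendar.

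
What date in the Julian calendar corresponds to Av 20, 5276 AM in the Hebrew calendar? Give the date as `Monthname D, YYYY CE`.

July 19, 1516 CE

The source date corresponds to 29 July 1516 in the proleptic Gregorian calendar (JDN 2274977).
That day falls on 19 July 1516 CE in the Julian calendar.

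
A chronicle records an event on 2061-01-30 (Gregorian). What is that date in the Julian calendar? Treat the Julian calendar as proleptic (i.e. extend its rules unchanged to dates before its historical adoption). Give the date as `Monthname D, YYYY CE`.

The Julian–Gregorian offset here is 13 days (Julian trailing).
30 January 2061 Gregorian − 13 days → 17 January 2061 Julian.

January 17, 2061 CE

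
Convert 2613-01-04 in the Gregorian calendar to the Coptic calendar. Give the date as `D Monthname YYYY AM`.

21 Koiak 2329 AM

Julian Day Number of the source date = 2675442.
Converting JDN 2675442 to the Coptic calendar gives 21 Koiak 2329 AM.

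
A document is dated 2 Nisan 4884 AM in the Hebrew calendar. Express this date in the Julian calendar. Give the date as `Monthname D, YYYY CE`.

March 19, 1124 CE

Julian Day Number of the source date = 2131677.
Converting JDN 2131677 to the Julian calendar gives 19 March 1124 CE.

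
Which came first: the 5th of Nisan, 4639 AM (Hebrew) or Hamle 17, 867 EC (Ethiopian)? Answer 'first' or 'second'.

second

First date → JDN 2042203; second date → JDN 2040843.
JDN 2040843 < JDN 2042203, so the second date is earlier.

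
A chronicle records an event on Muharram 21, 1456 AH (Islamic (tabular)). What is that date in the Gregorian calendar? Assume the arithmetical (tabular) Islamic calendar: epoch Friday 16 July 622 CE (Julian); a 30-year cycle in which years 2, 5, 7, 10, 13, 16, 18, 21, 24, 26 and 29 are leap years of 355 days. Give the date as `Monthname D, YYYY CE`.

April 10, 2034 CE

Julian Day Number of the source date = 2464063.
Converting JDN 2464063 to the Gregorian calendar gives 10 April 2034 CE.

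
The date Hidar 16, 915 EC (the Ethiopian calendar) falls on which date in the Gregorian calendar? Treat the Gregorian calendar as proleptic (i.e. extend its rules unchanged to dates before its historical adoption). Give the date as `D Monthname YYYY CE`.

17 November 922 CE

Julian Day Number of the source date = 2058134.
Converting JDN 2058134 to the Gregorian calendar gives 17 November 922 CE.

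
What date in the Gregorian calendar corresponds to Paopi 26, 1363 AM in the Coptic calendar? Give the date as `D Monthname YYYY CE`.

Both dates share Julian Day Number 2322555; in the Gregorian calendar that is 2 November 1646 CE.

2 November 1646 CE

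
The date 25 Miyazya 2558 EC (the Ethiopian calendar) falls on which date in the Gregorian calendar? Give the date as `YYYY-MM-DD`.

Julian Day Number of the source date = 2658399.
Converting JDN 2658399 to the Gregorian calendar gives 7 May 2566 CE.

2566-05-07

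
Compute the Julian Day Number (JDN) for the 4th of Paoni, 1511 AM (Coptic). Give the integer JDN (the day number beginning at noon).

2376830

In the Gregorian calendar the same day is 9 June 1795.
JDN 2451545 is 1 January 2000 CE (Gregorian); the target day is −74715 days from there, so JDN = 2376830.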